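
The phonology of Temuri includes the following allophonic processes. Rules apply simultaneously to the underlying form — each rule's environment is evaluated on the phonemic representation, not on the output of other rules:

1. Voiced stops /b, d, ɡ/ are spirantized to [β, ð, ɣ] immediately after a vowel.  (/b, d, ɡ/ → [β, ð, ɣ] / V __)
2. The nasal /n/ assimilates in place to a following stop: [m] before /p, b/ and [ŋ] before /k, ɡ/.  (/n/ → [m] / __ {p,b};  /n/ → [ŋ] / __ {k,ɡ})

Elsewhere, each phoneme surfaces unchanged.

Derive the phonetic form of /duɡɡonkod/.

[duɣɡoŋkoð]

/d/ (word-initial): rule 1 targets it, but not immediately after a vowel → unchanged [d].
/u/ stays [u].
/ɡ/ — between /u/ and /ɡ/, immediately after a vowel — surfaces as [ɣ] (rule 1).
/ɡ/ (between /ɡ/ and /o/) fails the environment for rule 1, so it stays [ɡ].
/o/ (between /ɡ/ and /n/) is unaffected → [o].
Rule 2 applies to /n/ (between /o/ and /k/: before a labial or velar stop) → [ŋ].
/k/ — not in any rule's target class → [k].
/o/ stays [o].
/d/ (word-final): immediately after a vowel, so rule 1 applies → [ð].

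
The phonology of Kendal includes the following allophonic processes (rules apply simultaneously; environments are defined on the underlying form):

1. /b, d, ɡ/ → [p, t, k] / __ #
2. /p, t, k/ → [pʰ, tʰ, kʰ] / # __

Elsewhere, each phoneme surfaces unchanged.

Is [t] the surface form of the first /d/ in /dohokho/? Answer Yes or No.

No

/d/ (word-initial) fails the environment for rule 1, so it stays [d].
The actual realization is [d], not [t].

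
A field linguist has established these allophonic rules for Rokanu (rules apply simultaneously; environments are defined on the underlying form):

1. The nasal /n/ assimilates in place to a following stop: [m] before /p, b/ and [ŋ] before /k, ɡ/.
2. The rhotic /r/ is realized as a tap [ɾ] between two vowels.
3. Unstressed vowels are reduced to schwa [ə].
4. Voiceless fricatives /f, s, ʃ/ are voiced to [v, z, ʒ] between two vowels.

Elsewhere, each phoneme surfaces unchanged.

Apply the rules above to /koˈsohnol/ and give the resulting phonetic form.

[kəˈzohnəl]

/k/ (word-initial) is unaffected → [k].
/o/ meets the environment for rule 3 (in an unstressed syllable) → [ə].
Rule 4 applies to /s/ (between /o/ and /o/: between two vowels) → [z].
/o/ (between /s/ and /h/): rule 3 targets it, but not in an unstressed syllable → unchanged [o].
/h/ (between /o/ and /n/) is unaffected → [h].
/n/ (between /h/ and /o/) is in the target of rule 1 but the environment (before a labial or velar stop) is not met → [n].
/o/ (between /n/ and /l/): in an unstressed syllable, so rule 3 applies → [ə].
/l/ — not in any rule's target class → [l].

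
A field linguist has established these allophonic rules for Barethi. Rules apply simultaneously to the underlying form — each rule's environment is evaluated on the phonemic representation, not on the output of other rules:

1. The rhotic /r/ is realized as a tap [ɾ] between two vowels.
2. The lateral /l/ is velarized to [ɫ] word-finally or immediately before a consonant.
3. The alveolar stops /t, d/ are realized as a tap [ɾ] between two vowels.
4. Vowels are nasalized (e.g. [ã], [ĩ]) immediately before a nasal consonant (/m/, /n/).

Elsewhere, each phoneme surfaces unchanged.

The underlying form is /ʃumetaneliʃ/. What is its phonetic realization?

/ʃ/ — not in any rule's target class → [ʃ].
/u/ (between /ʃ/ and /m/) occurs before a nasal consonant → [ũ] by rule 4.
/m/ stays [m].
/e/ (between /m/ and /t/) is in the target of rule 4 but the environment (before a nasal consonant) is not met → [e].
Rule 3 applies to /t/ (between /e/ and /a/: between two vowels) → [ɾ].
/a/ meets the environment for rule 4 (before a nasal consonant) → [ã].
/n/ — not in any rule's target class → [n].
/e/ (between /n/ and /l/) fails the environment for rule 4, so it stays [e].
/l/ (between /e/ and /i/) fails the environment for rule 2, so it stays [l].
/i/ (between /l/ and /ʃ/) fails the environment for rule 4, so it stays [i].
/ʃ/ (word-final): no rule targets it → [ʃ].

[ʃũmeɾãneliʃ]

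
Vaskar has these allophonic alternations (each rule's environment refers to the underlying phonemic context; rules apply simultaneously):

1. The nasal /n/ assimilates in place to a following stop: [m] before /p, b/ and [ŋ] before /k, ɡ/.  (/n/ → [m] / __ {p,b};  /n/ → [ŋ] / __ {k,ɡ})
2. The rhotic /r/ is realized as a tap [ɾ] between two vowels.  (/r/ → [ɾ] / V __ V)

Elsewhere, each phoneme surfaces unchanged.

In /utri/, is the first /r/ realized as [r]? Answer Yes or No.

/r/ (between /t/ and /i/) is in the target of rule 2 but the environment (between two vowels) is not met → [r].
The actual realization is [r], which matches [r].

Yes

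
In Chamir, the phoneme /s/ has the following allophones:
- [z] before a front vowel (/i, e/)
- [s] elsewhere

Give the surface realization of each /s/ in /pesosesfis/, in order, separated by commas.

Occurrence 1 (position 3): no conditioning environment matches → elsewhere allophone [s].
Occurrence 2 (position 5): before a front vowel (/i, e/) → [z].
Occurrence 3 (position 7): no conditioning environment matches → elsewhere allophone [s].
Occurrence 4 (position 10): no conditioning environment matches → elsewhere allophone [s].

[s], [z], [s], [s]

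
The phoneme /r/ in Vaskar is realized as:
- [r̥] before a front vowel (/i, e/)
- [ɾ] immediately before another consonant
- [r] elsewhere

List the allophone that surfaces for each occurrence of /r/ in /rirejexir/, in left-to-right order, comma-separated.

Occurrence 1 (position 1): before a front vowel (/i, e/) → [r̥].
Occurrence 2 (position 3): before a front vowel (/i, e/) → [r̥].
Occurrence 3 (position 9): no conditioning environment matches → elsewhere allophone [r].

[r̥], [r̥], [r]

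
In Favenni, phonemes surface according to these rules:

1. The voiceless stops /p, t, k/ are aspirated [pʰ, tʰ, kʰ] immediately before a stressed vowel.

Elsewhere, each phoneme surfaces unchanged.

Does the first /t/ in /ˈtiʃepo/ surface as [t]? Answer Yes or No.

No

/t/ (word-initial) occurs immediately before a stressed vowel → [tʰ] by rule 1.
The actual realization is [tʰ], not [t].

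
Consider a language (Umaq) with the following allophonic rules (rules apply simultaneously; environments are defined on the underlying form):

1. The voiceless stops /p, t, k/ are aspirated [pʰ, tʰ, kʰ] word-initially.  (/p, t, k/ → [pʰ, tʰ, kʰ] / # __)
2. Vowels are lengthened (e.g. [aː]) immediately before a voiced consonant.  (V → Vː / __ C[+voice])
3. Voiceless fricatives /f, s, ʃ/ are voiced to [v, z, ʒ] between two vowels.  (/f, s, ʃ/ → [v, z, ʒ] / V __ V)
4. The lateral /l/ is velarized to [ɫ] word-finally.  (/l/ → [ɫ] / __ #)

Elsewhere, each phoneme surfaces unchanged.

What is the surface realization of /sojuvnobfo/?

/s/ (word-initial): rule 3 targets it, but not between two vowels → unchanged [s].
/o/ (between /s/ and /j/): before a voiced consonant, so rule 2 applies → [oː].
/u/ (between /j/ and /v/): before a voiced consonant, so rule 2 applies → [uː].
/o/ (between /n/ and /b/) occurs before a voiced consonant → [oː] by rule 2.
/f/ — between /b/ and /o/; rule 3 does not apply here → [f].
/o/ — word-final; rule 2 does not apply here → [o].

[soːjuːvnoːbfo]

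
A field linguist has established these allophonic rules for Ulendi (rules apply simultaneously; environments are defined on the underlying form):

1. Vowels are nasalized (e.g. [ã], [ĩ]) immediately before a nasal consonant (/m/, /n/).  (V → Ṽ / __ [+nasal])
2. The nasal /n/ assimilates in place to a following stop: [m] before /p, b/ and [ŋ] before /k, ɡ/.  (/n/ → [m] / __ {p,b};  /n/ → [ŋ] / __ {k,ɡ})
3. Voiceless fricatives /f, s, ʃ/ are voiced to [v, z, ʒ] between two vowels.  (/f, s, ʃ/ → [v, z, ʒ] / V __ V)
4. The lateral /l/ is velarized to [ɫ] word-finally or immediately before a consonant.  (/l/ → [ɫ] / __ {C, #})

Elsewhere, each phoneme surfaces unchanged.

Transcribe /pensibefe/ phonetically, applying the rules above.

/p/ stays [p].
/e/ (between /p/ and /n/) occurs before a nasal consonant → [ẽ] by rule 1.
/n/ (between /e/ and /s/) is in the target of rule 2 but the environment (before a labial or velar stop) is not met → [n].
/s/ (between /n/ and /i/) fails the environment for rule 3, so it stays [s].
/i/ (between /s/ and /b/): rule 1 targets it, but not before a nasal consonant → unchanged [i].
/b/ — not in any rule's target class → [b].
/e/ (between /b/ and /f/) fails the environment for rule 1, so it stays [e].
/f/ (between /e/ and /e/) occurs between two vowels → [v] by rule 3.
/e/ — word-final; rule 1 does not apply here → [e].

[pẽnsibeve]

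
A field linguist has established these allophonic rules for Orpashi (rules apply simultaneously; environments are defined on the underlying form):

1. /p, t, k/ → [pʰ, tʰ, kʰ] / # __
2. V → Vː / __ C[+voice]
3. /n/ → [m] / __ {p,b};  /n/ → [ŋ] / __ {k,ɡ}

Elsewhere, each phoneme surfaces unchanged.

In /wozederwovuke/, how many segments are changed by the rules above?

4

Segments that undergo a rule: /o/ → [oː] (rule 2); /e/ → [eː] (rule 2); /e/ → [eː] (rule 2); /o/ → [oː] (rule 2).
All other segments surface unchanged.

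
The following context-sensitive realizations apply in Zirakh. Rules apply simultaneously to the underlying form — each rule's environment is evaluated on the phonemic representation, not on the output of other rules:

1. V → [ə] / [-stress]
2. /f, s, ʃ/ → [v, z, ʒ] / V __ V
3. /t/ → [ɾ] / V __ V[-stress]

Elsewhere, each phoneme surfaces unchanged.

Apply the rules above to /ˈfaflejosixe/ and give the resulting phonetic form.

[ˈfafləjəzəxə]

/f/ (word-initial): rule 2 targets it, but not between two vowels → unchanged [f].
/a/ — between /f/ and /f/; rule 1 does not apply here → [a].
/f/ (between /a/ and /l/) fails the environment for rule 2, so it stays [f].
/l/ (between /f/ and /e/): no rule targets it → [l].
Rule 1 applies to /e/ (between /l/ and /j/: in an unstressed syllable) → [ə].
/j/ (between /e/ and /o/) is unaffected → [j].
/o/ meets the environment for rule 1 (in an unstressed syllable) → [ə].
Rule 2 applies to /s/ (between /o/ and /i/: between two vowels) → [z].
/i/ — between /s/ and /x/, in an unstressed syllable — surfaces as [ə] (rule 1).
/x/ (between /i/ and /e/) is unaffected → [x].
/e/ — word-final, in an unstressed syllable — surfaces as [ə] (rule 1).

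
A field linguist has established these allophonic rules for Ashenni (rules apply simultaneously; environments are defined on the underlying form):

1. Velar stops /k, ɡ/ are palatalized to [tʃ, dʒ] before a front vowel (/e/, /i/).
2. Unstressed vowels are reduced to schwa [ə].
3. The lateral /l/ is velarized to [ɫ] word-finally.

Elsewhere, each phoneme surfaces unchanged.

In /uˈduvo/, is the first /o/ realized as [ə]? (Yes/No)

Yes

/o/ meets the environment for rule 2 (in an unstressed syllable) → [ə].
The actual realization is [ə], which matches [ə].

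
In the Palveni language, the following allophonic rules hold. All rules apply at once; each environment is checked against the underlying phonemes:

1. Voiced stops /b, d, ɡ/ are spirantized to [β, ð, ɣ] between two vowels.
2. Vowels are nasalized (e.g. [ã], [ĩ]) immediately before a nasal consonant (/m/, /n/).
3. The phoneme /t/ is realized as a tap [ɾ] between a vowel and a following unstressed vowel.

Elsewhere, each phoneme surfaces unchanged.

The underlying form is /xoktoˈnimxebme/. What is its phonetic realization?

/x/ (word-initial) is unaffected → [x].
/o/ (between /x/ and /k/): rule 2 targets it, but not before a nasal consonant → unchanged [o].
/k/ (between /o/ and /t/): no rule targets it → [k].
/t/ (between /k/ and /o/) is in the target of rule 3 but the environment (between a vowel and a following unstressed vowel) is not met → [t].
Rule 2 applies to /o/ (between /t/ and /n/: before a nasal consonant) → [õ].
/n/ stays [n].
/i/ meets the environment for rule 2 (before a nasal consonant) → [ĩ].
/m/ — not in any rule's target class → [m].
/x/ — not in any rule's target class → [x].
/e/ (between /x/ and /b/): rule 2 targets it, but not before a nasal consonant → unchanged [e].
/b/ — between /e/ and /m/; rule 1 does not apply here → [b].
/m/ (between /b/ and /e/): no rule targets it → [m].
/e/ — word-final; rule 2 does not apply here → [e].

[xoktõˈnĩmxebme]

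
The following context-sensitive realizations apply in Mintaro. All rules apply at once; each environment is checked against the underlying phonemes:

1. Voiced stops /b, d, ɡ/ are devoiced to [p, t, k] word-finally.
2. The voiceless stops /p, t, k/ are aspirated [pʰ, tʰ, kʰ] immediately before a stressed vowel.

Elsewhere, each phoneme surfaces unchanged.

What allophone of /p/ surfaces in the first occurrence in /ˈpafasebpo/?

[pʰ]

/p/ (word-initial): immediately before a stressed vowel, so rule 2 applies → [pʰ].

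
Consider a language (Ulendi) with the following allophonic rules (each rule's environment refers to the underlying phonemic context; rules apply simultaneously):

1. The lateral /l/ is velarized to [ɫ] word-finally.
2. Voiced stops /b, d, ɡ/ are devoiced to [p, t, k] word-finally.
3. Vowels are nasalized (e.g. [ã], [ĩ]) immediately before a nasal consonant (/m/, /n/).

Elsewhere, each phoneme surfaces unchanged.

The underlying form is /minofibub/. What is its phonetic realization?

/m/ stays [m].
/i/ (between /m/ and /n/): before a nasal consonant, so rule 3 applies → [ĩ].
/n/ (between /i/ and /o/) is unaffected → [n].
/o/ — between /n/ and /f/; rule 3 does not apply here → [o].
/f/ stays [f].
/i/ (between /f/ and /b/): rule 3 targets it, but not before a nasal consonant → unchanged [i].
/b/ (between /i/ and /u/): rule 2 targets it, but not word-finally → unchanged [b].
/u/ (between /b/ and /b/): rule 3 targets it, but not before a nasal consonant → unchanged [u].
/b/ — word-final, word-finally — surfaces as [p] (rule 2).

[mĩnofibup]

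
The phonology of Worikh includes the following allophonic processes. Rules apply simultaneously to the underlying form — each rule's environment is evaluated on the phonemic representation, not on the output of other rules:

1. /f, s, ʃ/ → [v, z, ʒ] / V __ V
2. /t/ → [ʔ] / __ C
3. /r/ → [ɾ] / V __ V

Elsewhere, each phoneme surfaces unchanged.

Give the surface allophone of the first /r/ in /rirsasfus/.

/r/ (word-initial) is in the target of rule 3 but the environment (between two vowels) is not met → [r].

[r]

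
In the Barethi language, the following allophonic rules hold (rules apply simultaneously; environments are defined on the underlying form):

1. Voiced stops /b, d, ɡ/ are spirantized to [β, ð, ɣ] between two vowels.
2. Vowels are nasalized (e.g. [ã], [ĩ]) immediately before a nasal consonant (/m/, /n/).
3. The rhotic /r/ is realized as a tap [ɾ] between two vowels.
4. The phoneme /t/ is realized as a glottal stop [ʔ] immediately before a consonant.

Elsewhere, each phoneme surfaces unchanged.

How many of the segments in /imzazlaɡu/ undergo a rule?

2

Segments that undergo a rule: /i/ → [ĩ] (rule 2); /ɡ/ → [ɣ] (rule 1).
All other segments surface unchanged.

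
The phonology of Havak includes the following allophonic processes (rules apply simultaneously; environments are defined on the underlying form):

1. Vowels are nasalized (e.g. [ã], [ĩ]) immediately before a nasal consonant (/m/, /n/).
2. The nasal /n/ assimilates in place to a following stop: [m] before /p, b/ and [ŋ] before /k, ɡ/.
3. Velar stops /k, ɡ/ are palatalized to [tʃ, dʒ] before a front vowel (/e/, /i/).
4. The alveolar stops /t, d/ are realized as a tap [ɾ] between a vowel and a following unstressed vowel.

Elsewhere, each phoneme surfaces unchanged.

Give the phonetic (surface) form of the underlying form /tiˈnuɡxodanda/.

[tĩˈnuɡxoɾãnda]

/t/ (word-initial) fails the environment for rule 4, so it stays [t].
Rule 1 applies to /i/ (between /t/ and /n/: before a nasal consonant) → [ĩ].
/n/ (between /i/ and /u/) is in the target of rule 2 but the environment (before a labial or velar stop) is not met → [n].
/u/ (between /n/ and /ɡ/): rule 1 targets it, but not before a nasal consonant → unchanged [u].
/ɡ/ — between /u/ and /x/; rule 3 does not apply here → [ɡ].
/x/ stays [x].
/o/ (between /x/ and /d/) is in the target of rule 1 but the environment (before a nasal consonant) is not met → [o].
/d/ (between /o/ and /a/) occurs between a vowel and a following unstressed vowel → [ɾ] by rule 4.
/a/ — between /d/ and /n/, before a nasal consonant — surfaces as [ã] (rule 1).
/n/ — between /a/ and /d/; rule 2 does not apply here → [n].
/d/ (between /n/ and /a/) is in the target of rule 4 but the environment (between a vowel and a following unstressed vowel) is not met → [d].
/a/ (word-final) fails the environment for rule 1, so it stays [a].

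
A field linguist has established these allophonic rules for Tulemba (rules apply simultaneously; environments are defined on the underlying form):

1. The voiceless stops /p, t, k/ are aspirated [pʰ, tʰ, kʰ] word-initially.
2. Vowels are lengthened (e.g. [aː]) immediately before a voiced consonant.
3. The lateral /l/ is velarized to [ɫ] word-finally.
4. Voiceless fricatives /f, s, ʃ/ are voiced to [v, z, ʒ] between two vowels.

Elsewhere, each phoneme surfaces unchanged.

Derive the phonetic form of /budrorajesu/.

/b/ stays [b].
/u/ meets the environment for rule 2 (before a voiced consonant) → [uː].
/d/ (between /u/ and /r/) is unaffected → [d].
/r/ (between /d/ and /o/): no rule targets it → [r].
/o/ (between /r/ and /r/) occurs before a voiced consonant → [oː] by rule 2.
/r/ — not in any rule's target class → [r].
/a/ — between /r/ and /j/, before a voiced consonant — surfaces as [aː] (rule 2).
/j/ stays [j].
/e/ (between /j/ and /s/) is in the target of rule 2 but the environment (before a voiced consonant) is not met → [e].
/s/ (between /e/ and /u/): between two vowels, so rule 4 applies → [z].
/u/ (word-final) is in the target of rule 2 but the environment (before a voiced consonant) is not met → [u].

[buːdroːraːjezu]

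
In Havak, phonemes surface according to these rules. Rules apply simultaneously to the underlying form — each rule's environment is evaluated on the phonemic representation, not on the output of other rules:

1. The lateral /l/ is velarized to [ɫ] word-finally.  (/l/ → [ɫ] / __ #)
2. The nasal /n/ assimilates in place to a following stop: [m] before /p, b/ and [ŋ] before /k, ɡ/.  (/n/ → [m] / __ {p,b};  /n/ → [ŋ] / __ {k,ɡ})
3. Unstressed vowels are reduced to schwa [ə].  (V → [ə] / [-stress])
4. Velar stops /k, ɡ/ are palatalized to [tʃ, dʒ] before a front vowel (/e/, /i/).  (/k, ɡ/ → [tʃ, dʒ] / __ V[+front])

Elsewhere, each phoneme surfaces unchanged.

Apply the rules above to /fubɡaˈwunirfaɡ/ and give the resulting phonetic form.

/u/ meets the environment for rule 3 (in an unstressed syllable) → [ə].
/ɡ/ (between /b/ and /a/): rule 4 targets it, but not before a front vowel → unchanged [ɡ].
/a/ (between /ɡ/ and /w/) occurs in an unstressed syllable → [ə] by rule 3.
/u/ (between /w/ and /n/) is in the target of rule 3 but the environment (in an unstressed syllable) is not met → [u].
/n/ — between /u/ and /i/; rule 2 does not apply here → [n].
/i/ (between /n/ and /r/): in an unstressed syllable, so rule 3 applies → [ə].
/a/ — between /f/ and /ɡ/, in an unstressed syllable — surfaces as [ə] (rule 3).
/ɡ/ (word-final) fails the environment for rule 4, so it stays [ɡ].

[fəbɡəˈwunərfəɡ]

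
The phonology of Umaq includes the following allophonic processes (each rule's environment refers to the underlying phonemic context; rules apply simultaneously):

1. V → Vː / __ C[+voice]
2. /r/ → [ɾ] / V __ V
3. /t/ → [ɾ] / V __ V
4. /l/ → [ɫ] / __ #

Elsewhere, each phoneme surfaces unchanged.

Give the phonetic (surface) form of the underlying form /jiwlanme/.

[jiːwlaːnme]

/i/ (between /j/ and /w/) occurs before a voiced consonant → [iː] by rule 1.
/l/ (between /w/ and /a/): rule 4 targets it, but not word-finally → unchanged [l].
/a/ (between /l/ and /n/): before a voiced consonant, so rule 1 applies → [aː].
/e/ (word-final) is in the target of rule 1 but the environment (before a voiced consonant) is not met → [e].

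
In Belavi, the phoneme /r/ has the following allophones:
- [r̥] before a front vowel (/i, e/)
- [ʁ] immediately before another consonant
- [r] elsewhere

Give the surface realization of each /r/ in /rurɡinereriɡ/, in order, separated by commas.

Occurrence 1 (position 1): no conditioning environment matches → elsewhere allophone [r].
Occurrence 2 (position 3): immediately before another consonant → [ʁ].
Occurrence 3 (position 8): before a front vowel (/i, e/) → [r̥].
Occurrence 4 (position 10): before a front vowel (/i, e/) → [r̥].

[r], [ʁ], [r̥], [r̥]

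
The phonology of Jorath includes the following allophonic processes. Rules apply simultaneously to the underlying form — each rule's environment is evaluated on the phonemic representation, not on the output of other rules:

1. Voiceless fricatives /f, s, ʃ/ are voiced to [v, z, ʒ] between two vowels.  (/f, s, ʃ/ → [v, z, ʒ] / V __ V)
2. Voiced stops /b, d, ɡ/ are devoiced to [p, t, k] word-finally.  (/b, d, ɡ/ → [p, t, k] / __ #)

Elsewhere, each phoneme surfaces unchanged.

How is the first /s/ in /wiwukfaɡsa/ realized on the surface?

[s]

/s/ (between /ɡ/ and /a/) is in the target of rule 1 but the environment (between two vowels) is not met → [s].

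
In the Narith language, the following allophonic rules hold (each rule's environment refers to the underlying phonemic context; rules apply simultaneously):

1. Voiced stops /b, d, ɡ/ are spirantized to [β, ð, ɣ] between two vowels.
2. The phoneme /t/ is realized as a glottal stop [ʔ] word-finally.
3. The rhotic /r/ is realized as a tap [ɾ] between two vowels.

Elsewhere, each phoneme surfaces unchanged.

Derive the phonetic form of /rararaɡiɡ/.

[raɾaɾaɣiɡ]

/r/ (word-initial): rule 3 targets it, but not between two vowels → unchanged [r].
Rule 3 applies to /r/ (between /a/ and /a/: between two vowels) → [ɾ].
Rule 3 applies to /r/ (between /a/ and /a/: between two vowels) → [ɾ].
/ɡ/ meets the environment for rule 1 (between two vowels) → [ɣ].
/ɡ/ (word-final) is in the target of rule 1 but the environment (between two vowels) is not met → [ɡ].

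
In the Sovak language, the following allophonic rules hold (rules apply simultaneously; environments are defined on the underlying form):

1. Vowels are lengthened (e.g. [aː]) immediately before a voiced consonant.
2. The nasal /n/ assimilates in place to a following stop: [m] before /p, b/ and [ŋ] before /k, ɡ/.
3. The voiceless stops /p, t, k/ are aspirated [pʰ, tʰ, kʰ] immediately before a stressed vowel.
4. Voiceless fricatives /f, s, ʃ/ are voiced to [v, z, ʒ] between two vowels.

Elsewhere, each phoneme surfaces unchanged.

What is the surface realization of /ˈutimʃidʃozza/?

[ˈutiːmʃiːdʃoːzza]

/u/ (word-initial) fails the environment for rule 1, so it stays [u].
/t/ (between /u/ and /i/) fails the environment for rule 3, so it stays [t].
/i/ — between /t/ and /m/, before a voiced consonant — surfaces as [iː] (rule 1).
/m/ — not in any rule's target class → [m].
/ʃ/ (between /m/ and /i/) fails the environment for rule 4, so it stays [ʃ].
/i/ meets the environment for rule 1 (before a voiced consonant) → [iː].
/d/ (between /i/ and /ʃ/) is unaffected → [d].
/ʃ/ — between /d/ and /o/; rule 4 does not apply here → [ʃ].
/o/ (between /ʃ/ and /z/) occurs before a voiced consonant → [oː] by rule 1.
/z/ stays [z].
/z/ — not in any rule's target class → [z].
/a/ (word-final) is in the target of rule 1 but the environment (before a voiced consonant) is not met → [a].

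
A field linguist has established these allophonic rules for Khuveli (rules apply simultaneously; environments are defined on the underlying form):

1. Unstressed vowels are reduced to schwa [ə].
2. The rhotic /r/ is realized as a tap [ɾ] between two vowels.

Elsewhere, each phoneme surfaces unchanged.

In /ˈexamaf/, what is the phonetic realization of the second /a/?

[ə]

/a/ (between /m/ and /f/): in an unstressed syllable, so rule 1 applies → [ə].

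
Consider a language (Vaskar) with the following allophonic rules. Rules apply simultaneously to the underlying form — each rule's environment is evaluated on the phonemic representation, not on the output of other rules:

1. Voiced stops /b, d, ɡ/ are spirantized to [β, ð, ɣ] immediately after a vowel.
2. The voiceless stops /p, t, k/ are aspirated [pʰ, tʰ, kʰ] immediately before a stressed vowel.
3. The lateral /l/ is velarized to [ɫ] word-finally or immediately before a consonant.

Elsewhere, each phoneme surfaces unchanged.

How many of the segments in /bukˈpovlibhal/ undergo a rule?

Segments that undergo a rule: /p/ → [pʰ] (rule 2); /b/ → [β] (rule 1); /l/ → [ɫ] (rule 3).
All other segments surface unchanged.

3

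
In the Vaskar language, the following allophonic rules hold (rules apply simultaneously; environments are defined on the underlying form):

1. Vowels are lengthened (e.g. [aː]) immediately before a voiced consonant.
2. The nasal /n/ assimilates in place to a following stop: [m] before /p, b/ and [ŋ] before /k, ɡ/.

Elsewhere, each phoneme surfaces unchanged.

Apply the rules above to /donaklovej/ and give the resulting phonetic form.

/d/ — not in any rule's target class → [d].
/o/ — between /d/ and /n/, before a voiced consonant — surfaces as [oː] (rule 1).
/n/ (between /o/ and /a/) is in the target of rule 2 but the environment (before a labial or velar stop) is not met → [n].
/a/ (between /n/ and /k/) fails the environment for rule 1, so it stays [a].
/k/ — not in any rule's target class → [k].
/l/ — not in any rule's target class → [l].
/o/ — between /l/ and /v/, before a voiced consonant — surfaces as [oː] (rule 1).
/v/ (between /o/ and /e/) is unaffected → [v].
/e/ (between /v/ and /j/) occurs before a voiced consonant → [eː] by rule 1.
/j/ stays [j].

[doːnakloːveːj]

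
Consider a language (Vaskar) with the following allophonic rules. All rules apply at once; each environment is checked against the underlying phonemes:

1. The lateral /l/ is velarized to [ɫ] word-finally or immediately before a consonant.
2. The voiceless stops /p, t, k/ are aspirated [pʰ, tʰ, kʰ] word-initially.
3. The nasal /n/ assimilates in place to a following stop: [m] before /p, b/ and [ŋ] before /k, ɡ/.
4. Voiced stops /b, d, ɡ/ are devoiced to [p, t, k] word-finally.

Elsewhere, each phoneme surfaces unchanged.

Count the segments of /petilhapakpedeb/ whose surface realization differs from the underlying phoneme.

Segments that undergo a rule: /p/ → [pʰ] (rule 2); /l/ → [ɫ] (rule 1); /b/ → [p] (rule 4).
All other segments surface unchanged.

3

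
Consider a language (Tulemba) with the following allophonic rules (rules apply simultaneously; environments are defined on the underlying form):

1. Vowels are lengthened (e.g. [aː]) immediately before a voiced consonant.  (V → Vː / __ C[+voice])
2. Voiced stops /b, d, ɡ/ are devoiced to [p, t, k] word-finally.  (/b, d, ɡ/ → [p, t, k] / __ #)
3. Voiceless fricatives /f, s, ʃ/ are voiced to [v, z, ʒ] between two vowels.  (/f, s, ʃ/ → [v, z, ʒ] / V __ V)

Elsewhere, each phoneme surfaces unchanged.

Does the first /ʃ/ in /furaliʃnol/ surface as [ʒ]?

/ʃ/ (between /i/ and /n/): rule 3 targets it, but not between two vowels → unchanged [ʃ].
The actual realization is [ʃ], not [ʒ].

No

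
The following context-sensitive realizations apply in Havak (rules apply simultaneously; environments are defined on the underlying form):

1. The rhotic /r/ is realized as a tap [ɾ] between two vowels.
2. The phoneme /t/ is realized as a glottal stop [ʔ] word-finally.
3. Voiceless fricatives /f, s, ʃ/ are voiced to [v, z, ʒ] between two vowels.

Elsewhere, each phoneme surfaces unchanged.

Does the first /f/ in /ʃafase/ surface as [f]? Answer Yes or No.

Rule 3 applies to /f/ (between /a/ and /a/: between two vowels) → [v].
The actual realization is [v], not [f].

No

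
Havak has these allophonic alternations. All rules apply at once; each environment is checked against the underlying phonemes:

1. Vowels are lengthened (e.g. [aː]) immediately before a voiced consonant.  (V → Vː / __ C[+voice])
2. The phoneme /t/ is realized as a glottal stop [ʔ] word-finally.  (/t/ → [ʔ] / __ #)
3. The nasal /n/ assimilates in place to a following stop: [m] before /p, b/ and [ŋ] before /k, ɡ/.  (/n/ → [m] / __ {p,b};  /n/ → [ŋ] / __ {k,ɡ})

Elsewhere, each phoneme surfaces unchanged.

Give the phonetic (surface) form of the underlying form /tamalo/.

[taːmaːlo]

/t/ (word-initial): rule 2 targets it, but not word-finally → unchanged [t].
Rule 1 applies to /a/ (between /t/ and /m/: before a voiced consonant) → [aː].
/a/ meets the environment for rule 1 (before a voiced consonant) → [aː].
/o/ (word-final): rule 1 targets it, but not before a voiced consonant → unchanged [o].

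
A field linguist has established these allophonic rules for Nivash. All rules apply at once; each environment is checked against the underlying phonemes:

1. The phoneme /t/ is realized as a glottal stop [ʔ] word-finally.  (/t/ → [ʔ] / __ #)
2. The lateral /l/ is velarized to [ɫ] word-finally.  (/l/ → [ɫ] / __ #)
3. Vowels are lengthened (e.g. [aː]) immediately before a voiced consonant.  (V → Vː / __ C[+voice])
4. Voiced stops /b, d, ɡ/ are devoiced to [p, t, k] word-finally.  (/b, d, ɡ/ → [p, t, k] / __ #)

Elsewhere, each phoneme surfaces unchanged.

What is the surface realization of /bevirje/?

/b/ — word-initial; rule 4 does not apply here → [b].
/e/ (between /b/ and /v/) occurs before a voiced consonant → [eː] by rule 3.
/v/ stays [v].
/i/ (between /v/ and /r/): before a voiced consonant, so rule 3 applies → [iː].
/r/ (between /i/ and /j/) is unaffected → [r].
/j/ — not in any rule's target class → [j].
/e/ (word-final) is in the target of rule 3 but the environment (before a voiced consonant) is not met → [e].

[beːviːrje]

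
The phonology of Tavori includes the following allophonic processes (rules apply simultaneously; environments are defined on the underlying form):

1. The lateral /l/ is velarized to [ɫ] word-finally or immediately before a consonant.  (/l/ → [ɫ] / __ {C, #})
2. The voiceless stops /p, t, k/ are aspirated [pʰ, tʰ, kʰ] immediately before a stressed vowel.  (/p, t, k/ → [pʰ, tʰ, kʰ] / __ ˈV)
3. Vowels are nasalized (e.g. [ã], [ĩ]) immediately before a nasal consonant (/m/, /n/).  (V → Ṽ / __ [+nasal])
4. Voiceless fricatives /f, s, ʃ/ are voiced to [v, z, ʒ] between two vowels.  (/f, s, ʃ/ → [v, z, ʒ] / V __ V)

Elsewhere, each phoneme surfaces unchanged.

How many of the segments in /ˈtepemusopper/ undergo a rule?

Segments that undergo a rule: /t/ → [tʰ] (rule 2); /e/ → [ẽ] (rule 3); /s/ → [z] (rule 4).
All other segments surface unchanged.

3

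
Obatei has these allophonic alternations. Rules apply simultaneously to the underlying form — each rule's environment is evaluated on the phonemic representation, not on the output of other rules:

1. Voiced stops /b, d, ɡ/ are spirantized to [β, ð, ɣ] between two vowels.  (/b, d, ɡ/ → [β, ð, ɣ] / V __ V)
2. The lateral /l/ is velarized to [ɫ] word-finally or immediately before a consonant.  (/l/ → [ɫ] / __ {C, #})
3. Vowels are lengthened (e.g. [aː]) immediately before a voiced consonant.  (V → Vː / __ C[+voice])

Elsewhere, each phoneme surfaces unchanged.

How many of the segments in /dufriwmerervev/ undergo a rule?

4

Segments that undergo a rule: /i/ → [iː] (rule 3); /e/ → [eː] (rule 3); /e/ → [eː] (rule 3); /e/ → [eː] (rule 3).
All other segments surface unchanged.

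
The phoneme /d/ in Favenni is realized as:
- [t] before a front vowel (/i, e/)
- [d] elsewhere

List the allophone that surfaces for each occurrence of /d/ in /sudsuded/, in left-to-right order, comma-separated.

[d], [t], [d]

Occurrence 1 (position 3): no conditioning environment matches → elsewhere allophone [d].
Occurrence 2 (position 6): before a front vowel (/i, e/) → [t].
Occurrence 3 (position 8): no conditioning environment matches → elsewhere allophone [d].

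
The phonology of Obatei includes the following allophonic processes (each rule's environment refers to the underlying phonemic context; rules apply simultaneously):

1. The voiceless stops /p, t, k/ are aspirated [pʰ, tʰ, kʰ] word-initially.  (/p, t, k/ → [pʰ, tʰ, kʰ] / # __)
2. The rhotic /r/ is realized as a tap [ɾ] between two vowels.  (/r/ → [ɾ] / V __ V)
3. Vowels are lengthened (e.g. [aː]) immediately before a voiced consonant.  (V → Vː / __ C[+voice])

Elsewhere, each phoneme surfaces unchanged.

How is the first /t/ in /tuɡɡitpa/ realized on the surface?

[tʰ]

Rule 1 applies to /t/ (word-initial: word-initially) → [tʰ].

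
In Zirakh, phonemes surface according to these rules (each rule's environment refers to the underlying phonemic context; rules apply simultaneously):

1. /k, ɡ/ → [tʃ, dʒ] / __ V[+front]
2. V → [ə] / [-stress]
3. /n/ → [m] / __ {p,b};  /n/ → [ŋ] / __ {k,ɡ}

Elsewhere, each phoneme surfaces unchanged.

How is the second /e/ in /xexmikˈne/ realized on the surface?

[e]

/e/ (word-final): rule 2 targets it, but not in an unstressed syllable → unchanged [e].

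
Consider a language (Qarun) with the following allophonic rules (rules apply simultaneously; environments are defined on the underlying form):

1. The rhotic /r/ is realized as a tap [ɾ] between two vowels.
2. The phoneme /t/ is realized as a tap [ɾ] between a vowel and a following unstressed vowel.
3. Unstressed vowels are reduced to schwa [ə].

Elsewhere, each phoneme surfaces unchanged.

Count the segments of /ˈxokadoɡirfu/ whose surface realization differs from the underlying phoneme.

4

Segments that undergo a rule: /a/ → [ə] (rule 3); /o/ → [ə] (rule 3); /i/ → [ə] (rule 3); /u/ → [ə] (rule 3).
All other segments surface unchanged.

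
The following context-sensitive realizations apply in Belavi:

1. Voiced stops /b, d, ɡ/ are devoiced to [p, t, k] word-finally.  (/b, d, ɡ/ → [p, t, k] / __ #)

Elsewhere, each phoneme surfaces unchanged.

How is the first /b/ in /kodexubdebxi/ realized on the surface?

/b/ (between /u/ and /d/) fails the environment for rule 1, so it stays [b].

[b]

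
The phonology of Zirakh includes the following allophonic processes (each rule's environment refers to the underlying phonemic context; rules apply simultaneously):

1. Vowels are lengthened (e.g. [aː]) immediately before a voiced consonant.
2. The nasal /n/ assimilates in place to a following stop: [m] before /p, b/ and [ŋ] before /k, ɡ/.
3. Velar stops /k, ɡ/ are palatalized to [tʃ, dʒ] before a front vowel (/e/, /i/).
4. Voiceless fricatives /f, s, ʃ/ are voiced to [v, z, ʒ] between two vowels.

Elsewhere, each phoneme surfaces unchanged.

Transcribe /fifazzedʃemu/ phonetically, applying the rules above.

[fivaːzzeːdʃeːmu]

/f/ — word-initial; rule 4 does not apply here → [f].
/i/ (between /f/ and /f/) is in the target of rule 1 but the environment (before a voiced consonant) is not met → [i].
/f/ meets the environment for rule 4 (between two vowels) → [v].
/a/ (between /f/ and /z/) occurs before a voiced consonant → [aː] by rule 1.
/z/ (between /a/ and /z/) is unaffected → [z].
/z/ stays [z].
/e/ (between /z/ and /d/): before a voiced consonant, so rule 1 applies → [eː].
/d/ — not in any rule's target class → [d].
/ʃ/ — between /d/ and /e/; rule 4 does not apply here → [ʃ].
/e/ — between /ʃ/ and /m/, before a voiced consonant — surfaces as [eː] (rule 1).
/m/ (between /e/ and /u/) is unaffected → [m].
/u/ (word-final): rule 1 targets it, but not before a voiced consonant → unchanged [u].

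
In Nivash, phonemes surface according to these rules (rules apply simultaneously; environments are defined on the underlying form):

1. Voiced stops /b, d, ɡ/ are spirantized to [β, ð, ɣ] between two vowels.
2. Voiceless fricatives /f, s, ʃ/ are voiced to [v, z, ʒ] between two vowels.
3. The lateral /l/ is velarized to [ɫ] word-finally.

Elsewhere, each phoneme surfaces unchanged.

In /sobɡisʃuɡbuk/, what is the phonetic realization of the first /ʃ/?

[ʃ]

/ʃ/ — between /s/ and /u/; rule 2 does not apply here → [ʃ].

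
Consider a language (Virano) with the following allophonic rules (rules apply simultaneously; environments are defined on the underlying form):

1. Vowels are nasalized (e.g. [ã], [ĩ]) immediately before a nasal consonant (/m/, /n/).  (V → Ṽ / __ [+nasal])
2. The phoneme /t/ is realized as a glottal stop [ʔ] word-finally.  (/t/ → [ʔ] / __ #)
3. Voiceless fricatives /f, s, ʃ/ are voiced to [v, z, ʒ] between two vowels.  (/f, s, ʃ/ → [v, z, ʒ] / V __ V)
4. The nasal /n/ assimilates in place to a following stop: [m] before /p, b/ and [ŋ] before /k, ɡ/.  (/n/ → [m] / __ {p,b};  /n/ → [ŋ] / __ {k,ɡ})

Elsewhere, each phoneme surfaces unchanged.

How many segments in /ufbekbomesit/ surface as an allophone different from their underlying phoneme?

3

Segments that undergo a rule: /o/ → [õ] (rule 1); /s/ → [z] (rule 3); /t/ → [ʔ] (rule 2).
All other segments surface unchanged.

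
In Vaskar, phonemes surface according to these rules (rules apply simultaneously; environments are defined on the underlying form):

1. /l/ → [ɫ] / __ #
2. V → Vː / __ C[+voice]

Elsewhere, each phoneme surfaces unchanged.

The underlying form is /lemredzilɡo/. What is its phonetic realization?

[leːmreːdziːlɡo]

/l/ (word-initial) is in the target of rule 1 but the environment (word-finally) is not met → [l].
Rule 2 applies to /e/ (between /l/ and /m/: before a voiced consonant) → [eː].
/e/ (between /r/ and /d/) occurs before a voiced consonant → [eː] by rule 2.
/i/ (between /z/ and /l/) occurs before a voiced consonant → [iː] by rule 2.
/l/ — between /i/ and /ɡ/; rule 1 does not apply here → [l].
/o/ (word-final) fails the environment for rule 2, so it stays [o].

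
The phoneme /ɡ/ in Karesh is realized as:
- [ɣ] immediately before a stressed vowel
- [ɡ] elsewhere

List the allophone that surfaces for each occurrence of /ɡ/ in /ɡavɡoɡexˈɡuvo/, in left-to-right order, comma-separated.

Occurrence 1 (position 1): no conditioning environment matches → elsewhere allophone [ɡ].
Occurrence 2 (position 4): no conditioning environment matches → elsewhere allophone [ɡ].
Occurrence 3 (position 6): no conditioning environment matches → elsewhere allophone [ɡ].
Occurrence 4 (position 9): immediately before a stressed vowel → [ɣ].

[ɡ], [ɡ], [ɡ], [ɣ]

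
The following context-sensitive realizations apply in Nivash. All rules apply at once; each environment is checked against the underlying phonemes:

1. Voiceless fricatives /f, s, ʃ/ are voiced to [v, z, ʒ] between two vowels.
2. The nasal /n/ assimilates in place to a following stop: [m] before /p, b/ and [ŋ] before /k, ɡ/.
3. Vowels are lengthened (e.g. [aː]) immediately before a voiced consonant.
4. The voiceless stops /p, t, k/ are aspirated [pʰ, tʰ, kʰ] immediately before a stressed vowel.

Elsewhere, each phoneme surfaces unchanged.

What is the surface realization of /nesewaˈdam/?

/n/ (word-initial) is in the target of rule 2 but the environment (before a labial or velar stop) is not met → [n].
/e/ (between /n/ and /s/): rule 3 targets it, but not before a voiced consonant → unchanged [e].
Rule 1 applies to /s/ (between /e/ and /e/: between two vowels) → [z].
/e/ (between /s/ and /w/): before a voiced consonant, so rule 3 applies → [eː].
/a/ — between /w/ and /d/, before a voiced consonant — surfaces as [aː] (rule 3).
/a/ (between /d/ and /m/): before a voiced consonant, so rule 3 applies → [aː].

[nezeːwaːˈdaːm]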